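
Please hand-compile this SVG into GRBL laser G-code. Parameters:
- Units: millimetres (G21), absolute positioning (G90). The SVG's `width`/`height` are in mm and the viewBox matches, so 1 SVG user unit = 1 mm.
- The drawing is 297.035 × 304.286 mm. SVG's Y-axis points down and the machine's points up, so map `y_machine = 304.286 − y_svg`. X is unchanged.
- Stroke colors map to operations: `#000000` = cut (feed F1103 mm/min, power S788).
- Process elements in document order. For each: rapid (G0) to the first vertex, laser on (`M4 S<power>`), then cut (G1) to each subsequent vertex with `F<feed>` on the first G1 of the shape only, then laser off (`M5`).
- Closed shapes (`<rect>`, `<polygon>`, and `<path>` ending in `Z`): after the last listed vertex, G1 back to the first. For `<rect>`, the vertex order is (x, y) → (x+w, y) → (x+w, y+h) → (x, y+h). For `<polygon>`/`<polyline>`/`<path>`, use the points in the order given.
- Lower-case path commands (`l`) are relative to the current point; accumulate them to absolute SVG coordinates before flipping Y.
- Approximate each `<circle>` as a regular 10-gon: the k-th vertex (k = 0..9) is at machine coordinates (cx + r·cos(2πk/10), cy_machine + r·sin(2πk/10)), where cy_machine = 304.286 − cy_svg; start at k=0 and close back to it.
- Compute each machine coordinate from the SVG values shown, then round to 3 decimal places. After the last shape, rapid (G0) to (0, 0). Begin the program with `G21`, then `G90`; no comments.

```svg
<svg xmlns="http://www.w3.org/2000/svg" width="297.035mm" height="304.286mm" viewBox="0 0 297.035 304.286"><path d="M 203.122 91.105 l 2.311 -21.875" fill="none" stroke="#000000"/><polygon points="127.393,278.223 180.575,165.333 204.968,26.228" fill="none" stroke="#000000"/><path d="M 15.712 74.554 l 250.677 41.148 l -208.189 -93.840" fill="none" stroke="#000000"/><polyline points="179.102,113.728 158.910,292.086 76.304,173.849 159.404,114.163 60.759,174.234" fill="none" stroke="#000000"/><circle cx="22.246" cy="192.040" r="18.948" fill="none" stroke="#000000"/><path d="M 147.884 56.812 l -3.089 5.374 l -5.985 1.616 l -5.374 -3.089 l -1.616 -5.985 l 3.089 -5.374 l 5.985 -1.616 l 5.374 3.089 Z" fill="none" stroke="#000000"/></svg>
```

viewBox `0 0 297.035 304.286` with mm width/height → 1 unit = 1 mm. Flip: y_m = 304.286 − y_svg.

**Shape 1** — `<path>` line segment, stroke `#000000` → cut (S788, F1103). Machine vertices: (203.122,213.181) → (205.433,235.056). Open path.

**Shape 2** — `<polygon>` closed polygon, stroke `#000000` → cut (S788, F1103). Machine vertices: (127.393,26.063) → (180.575,138.953) → (204.968,278.058) → (127.393,26.063). Closed: final G1 returns to the first vertex.

**Shape 3** — `<path>` open polyline, stroke `#000000` → cut (S788, F1103). Machine vertices: (15.712,229.732) → (266.389,188.584) → (58.200,282.424). Open path.

**Shape 4** — `<polyline>` open polyline, stroke `#000000` → cut (S788, F1103). Machine vertices: (179.102,190.558) → (158.910,12.200) → (76.304,130.437) → (159.404,190.123) → (60.759,130.052). Open path.

**Shape 5** — `<circle>` circle, stroke `#000000` → cut (S788, F1103). Machine vertices: (41.194,112.246) → (37.575,123.383) → (28.101,130.267) → (16.391,130.267) → (6.917,123.383) → (3.298,112.246) → (6.917,101.109) → (16.391,94.225) → (28.101,94.225) → (37.575,101.109) → (41.194,112.246). Closed: final G1 returns to the first vertex.

**Shape 6** — `<path>` regular polygon, stroke `#000000` → cut (S788, F1103). Machine vertices: (147.884,247.474) → (144.795,242.100) → (138.810,240.484) → (133.436,243.573) → (131.820,249.558) → (134.909,254.932) → (140.894,256.548) → (146.268,253.459) → (147.884,247.474). Closed: final G1 returns to the first vertex.

G21
G90
G0 X203.122 Y213.181
M4 S788
G1 X205.433 Y235.056 F1103
M5
G0 X127.393 Y26.063
M4 S788
G1 X180.575 Y138.953 F1103
G1 X204.968 Y278.058
G1 X127.393 Y26.063
M5
G0 X15.712 Y229.732
M4 S788
G1 X266.389 Y188.584 F1103
G1 X58.200 Y282.424
M5
G0 X179.102 Y190.558
M4 S788
G1 X158.910 Y12.200 F1103
G1 X76.304 Y130.437
G1 X159.404 Y190.123
G1 X60.759 Y130.052
M5
G0 X41.194 Y112.246
M4 S788
G1 X37.575 Y123.383 F1103
G1 X28.101 Y130.267
G1 X16.391 Y130.267
G1 X6.917 Y123.383
G1 X3.298 Y112.246
G1 X6.917 Y101.109
G1 X16.391 Y94.225
G1 X28.101 Y94.225
G1 X37.575 Y101.109
G1 X41.194 Y112.246
M5
G0 X147.884 Y247.474
M4 S788
G1 X144.795 Y242.100 F1103
G1 X138.810 Y240.484
G1 X133.436 Y243.573
G1 X131.820 Y249.558
G1 X134.909 Y254.932
G1 X140.894 Y256.548
G1 X146.268 Y253.459
G1 X147.884 Y247.474
M5
G0 X0.000 Y0.000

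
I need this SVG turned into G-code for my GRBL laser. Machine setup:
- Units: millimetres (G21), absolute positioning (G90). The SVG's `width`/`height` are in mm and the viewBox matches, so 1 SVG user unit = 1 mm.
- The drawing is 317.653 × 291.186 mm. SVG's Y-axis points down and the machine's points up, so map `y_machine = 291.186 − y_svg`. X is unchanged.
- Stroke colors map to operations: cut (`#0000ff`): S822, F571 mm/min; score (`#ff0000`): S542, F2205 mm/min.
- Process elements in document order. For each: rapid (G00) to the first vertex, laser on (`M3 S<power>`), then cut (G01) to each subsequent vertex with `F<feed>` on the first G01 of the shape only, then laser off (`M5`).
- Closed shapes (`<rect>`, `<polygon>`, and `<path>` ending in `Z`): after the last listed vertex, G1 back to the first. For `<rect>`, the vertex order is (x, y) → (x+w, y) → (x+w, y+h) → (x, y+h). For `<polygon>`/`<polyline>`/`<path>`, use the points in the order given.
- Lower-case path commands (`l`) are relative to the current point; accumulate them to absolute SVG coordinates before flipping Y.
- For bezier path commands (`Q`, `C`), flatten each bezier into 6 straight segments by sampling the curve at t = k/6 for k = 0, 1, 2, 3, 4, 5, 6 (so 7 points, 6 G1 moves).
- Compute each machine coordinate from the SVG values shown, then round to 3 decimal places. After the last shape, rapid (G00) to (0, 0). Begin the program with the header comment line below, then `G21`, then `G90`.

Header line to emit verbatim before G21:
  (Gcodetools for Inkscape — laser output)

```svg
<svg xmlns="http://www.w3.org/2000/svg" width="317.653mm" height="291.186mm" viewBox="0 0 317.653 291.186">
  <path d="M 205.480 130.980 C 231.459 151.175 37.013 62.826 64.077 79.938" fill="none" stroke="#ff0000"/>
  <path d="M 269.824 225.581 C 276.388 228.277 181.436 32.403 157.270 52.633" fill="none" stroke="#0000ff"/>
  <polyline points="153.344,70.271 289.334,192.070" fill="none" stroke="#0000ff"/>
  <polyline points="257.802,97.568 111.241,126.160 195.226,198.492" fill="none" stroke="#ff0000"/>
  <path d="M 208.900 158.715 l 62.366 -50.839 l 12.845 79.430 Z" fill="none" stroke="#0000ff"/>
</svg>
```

1 u = 1 mm; y_m = 291.186 − y.

[1] `<path>` cubic bezier, #ff0000→score S542 F2205: (205.480,160.206) → (202.147,158.163) → (174.352,168.266) → (134.372,184.571) → (94.482,201.132) → (66.958,212.006) → (64.077,211.248)

[2] `<path>` cubic bezier, #0000ff→cut S822 F571: (269.824,65.605) → (265.444,78.885) → (248.931,113.741) → (225.071,158.654) → (198.650,202.107) → (174.454,232.579) → (157.270,238.553)

[3] `<polyline>` line segment, #0000ff→cut S822 F571: (153.344,220.915) → (289.334,99.116)

[4] `<polyline>` open polyline, #ff0000→score S542 F2205: (257.802,193.618) → (111.241,165.026) → (195.226,92.694)

[5] `<path>` regular polygon, #0000ff→cut S822 F571: (208.900,132.471) → (271.266,183.310) → (284.111,103.880) → (208.900,132.471) (closed)

(Gcodetools for Inkscape — laser output)
G21
G90
G00 X205.480 Y160.206
M3 S542
G01 X202.147 Y158.163 F2205
G01 X174.352 Y168.266
G01 X134.372 Y184.571
G01 X94.482 Y201.132
G01 X66.958 Y212.006
G01 X64.077 Y211.248
M5
G00 X269.824 Y65.605
M3 S822
G01 X265.444 Y78.885 F571
G01 X248.931 Y113.741
G01 X225.071 Y158.654
G01 X198.650 Y202.107
G01 X174.454 Y232.579
G01 X157.270 Y238.553
M5
G00 X153.344 Y220.915
M3 S822
G01 X289.334 Y99.116 F571
M5
G00 X257.802 Y193.618
M3 S542
G01 X111.241 Y165.026 F2205
G01 X195.226 Y92.694
M5
G00 X208.900 Y132.471
M3 S822
G01 X271.266 Y183.310 F571
G01 X284.111 Y103.880
G01 X208.900 Y132.471
M5
G00 X0.000 Y0.000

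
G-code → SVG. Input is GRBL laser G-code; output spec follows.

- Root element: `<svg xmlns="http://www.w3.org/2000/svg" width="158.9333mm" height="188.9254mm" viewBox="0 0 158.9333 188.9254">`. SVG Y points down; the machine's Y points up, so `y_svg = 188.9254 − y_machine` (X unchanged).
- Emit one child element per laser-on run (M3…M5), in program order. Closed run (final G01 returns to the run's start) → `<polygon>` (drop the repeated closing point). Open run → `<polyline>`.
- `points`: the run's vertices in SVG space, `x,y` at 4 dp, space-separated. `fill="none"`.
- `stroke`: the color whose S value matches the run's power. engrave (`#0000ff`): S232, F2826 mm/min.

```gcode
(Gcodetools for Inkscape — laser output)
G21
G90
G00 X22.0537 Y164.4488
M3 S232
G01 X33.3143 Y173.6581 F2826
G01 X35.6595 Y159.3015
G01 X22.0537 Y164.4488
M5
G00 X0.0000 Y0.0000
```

<svg xmlns="http://www.w3.org/2000/svg" width="158.9333mm" height="188.9254mm" viewBox="0 0 158.9333 188.9254">
  <polygon points="22.0537,24.4766 33.3143,15.2673 35.6595,29.6239" fill="none" stroke="#0000ff"/>
</svg>

Machine Y-up, SVG Y-down with viewBox height 188.9254, so y_svg = 188.9254 − y_machine; X carries over. Every run uses S232, so all elements get stroke `#0000ff` (engrave).

Run 1: The run returns to its start, so emit a `<polygon>` with points (Y-flipped): 22.0537,24.4766 33.3143,15.2673 35.6595,29.6239.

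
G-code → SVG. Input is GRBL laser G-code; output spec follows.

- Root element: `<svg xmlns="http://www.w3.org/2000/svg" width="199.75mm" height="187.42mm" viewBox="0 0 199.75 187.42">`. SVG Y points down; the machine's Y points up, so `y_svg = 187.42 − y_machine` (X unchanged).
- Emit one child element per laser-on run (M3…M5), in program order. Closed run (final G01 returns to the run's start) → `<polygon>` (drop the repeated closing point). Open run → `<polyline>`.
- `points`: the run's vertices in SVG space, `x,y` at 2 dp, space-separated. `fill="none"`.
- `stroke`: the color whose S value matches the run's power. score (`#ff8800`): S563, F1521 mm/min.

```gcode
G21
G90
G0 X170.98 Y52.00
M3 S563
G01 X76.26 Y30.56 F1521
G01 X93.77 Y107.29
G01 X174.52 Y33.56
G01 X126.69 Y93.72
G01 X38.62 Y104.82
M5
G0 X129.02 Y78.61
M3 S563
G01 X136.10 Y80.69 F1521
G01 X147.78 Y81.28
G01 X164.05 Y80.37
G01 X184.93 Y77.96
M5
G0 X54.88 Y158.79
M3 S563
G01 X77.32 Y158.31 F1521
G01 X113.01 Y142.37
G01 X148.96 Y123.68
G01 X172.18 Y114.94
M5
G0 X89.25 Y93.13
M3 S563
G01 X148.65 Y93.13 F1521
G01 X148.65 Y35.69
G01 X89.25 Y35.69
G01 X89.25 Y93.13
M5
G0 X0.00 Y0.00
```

<svg xmlns="http://www.w3.org/2000/svg" width="199.75mm" height="187.42mm" viewBox="0 0 199.75 187.42">
  <polyline points="170.98,135.42 76.26,156.86 93.77,80.13 174.52,153.86 126.69,93.70 38.62,82.60" fill="none" stroke="#ff8800"/>
  <polyline points="129.02,108.81 136.10,106.73 147.78,106.14 164.05,107.05 184.93,109.46" fill="none" stroke="#ff8800"/>
  <polyline points="54.88,28.63 77.32,29.11 113.01,45.05 148.96,63.74 172.18,72.48" fill="none" stroke="#ff8800"/>
  <polygon points="89.25,94.29 148.65,94.29 148.65,151.73 89.25,151.73" fill="none" stroke="#ff8800"/>
</svg>

Machine Y-up, SVG Y-down with viewBox height 187.42, so y_svg = 187.42 − y_machine; X carries over. Every run uses S563, so all elements get stroke `#ff8800` (score).

Run 1: The run is open, so emit a `<polyline>` with points (Y-flipped): 170.98,135.42 76.26,156.86 93.77,80.13 174.52,153.86 126.69,93.70 38.62,82.60.

Run 2: The run is open, so emit a `<polyline>` with points (Y-flipped): 129.02,108.81 136.10,106.73 147.78,106.14 164.05,107.05 184.93,109.46.

Run 3: The run is open, so emit a `<polyline>` with points (Y-flipped): 54.88,28.63 77.32,29.11 113.01,45.05 148.96,63.74 172.18,72.48.

Run 4: The run returns to its start, so emit a `<polygon>` with points (Y-flipped): 89.25,94.29 148.65,94.29 148.65,151.73 89.25,151.73.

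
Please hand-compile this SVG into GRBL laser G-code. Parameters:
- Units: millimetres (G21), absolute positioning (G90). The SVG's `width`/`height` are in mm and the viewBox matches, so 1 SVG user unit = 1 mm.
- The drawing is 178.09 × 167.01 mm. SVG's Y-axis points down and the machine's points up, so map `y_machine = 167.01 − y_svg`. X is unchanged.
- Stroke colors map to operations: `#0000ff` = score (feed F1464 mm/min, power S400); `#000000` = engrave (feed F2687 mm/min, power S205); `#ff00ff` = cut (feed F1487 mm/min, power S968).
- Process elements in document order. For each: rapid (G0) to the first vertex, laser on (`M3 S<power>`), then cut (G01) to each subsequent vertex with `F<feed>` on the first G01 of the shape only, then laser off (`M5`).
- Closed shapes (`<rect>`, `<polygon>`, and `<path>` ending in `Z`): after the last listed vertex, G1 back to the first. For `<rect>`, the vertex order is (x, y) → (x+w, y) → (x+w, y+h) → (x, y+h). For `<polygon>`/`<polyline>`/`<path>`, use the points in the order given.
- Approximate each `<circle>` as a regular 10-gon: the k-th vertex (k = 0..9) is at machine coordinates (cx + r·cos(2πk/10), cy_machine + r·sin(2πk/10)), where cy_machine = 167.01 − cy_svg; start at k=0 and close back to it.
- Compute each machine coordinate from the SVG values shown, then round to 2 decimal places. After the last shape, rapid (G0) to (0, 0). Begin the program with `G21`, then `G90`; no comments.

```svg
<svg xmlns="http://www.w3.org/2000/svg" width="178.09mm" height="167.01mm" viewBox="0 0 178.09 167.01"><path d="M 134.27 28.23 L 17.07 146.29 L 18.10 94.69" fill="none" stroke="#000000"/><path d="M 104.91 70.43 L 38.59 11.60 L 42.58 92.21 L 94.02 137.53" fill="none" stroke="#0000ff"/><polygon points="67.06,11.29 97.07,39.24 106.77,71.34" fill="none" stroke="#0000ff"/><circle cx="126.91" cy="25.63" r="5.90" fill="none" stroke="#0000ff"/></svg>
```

G21
G90
G0 X134.27 Y138.78
M3 S205
G01 X17.07 Y20.72 F2687
G01 X18.10 Y72.32
M5
G0 X104.91 Y96.58
M3 S400
G01 X38.59 Y155.41 F1464
G01 X42.58 Y74.80
G01 X94.02 Y29.48
M5
G0 X67.06 Y155.72
M3 S400
G01 X97.07 Y127.77 F1464
G01 X106.77 Y95.67
G01 X67.06 Y155.72
M5
G0 X132.81 Y141.38
M3 S400
G01 X131.68 Y144.85 F1464
G01 X128.73 Y146.99
G01 X125.09 Y146.99
G01 X122.14 Y144.85
G01 X121.01 Y141.38
G01 X122.14 Y137.91
G01 X125.09 Y135.77
G01 X128.73 Y135.77
G01 X131.68 Y137.91
G01 X132.81 Y141.38
M5
G0 X0.00 Y0.00

1 u = 1 mm; y_m = 167.01 − y.

[1] `<path>` open polyline, #000000→engrave S205 F2687: (134.27,138.78) → (17.07,20.72) → (18.10,72.32)

[2] `<path>` open polyline, #0000ff→score S400 F1464: (104.91,96.58) → (38.59,155.41) → (42.58,74.80) → (94.02,29.48)

[3] `<polygon>` closed polygon, #0000ff→score S400 F1464: (67.06,155.72) → (97.07,127.77) → (106.77,95.67) → (67.06,155.72) (closed)

[4] `<circle>` circle, #0000ff→score S400 F1464: (132.81,141.38) → (131.68,144.85) → (128.73,146.99) → (125.09,146.99) → (122.14,144.85) → (121.01,141.38) → (122.14,137.91) → (125.09,135.77) → (128.73,135.77) → (131.68,137.91) → (132.81,141.38) (closed)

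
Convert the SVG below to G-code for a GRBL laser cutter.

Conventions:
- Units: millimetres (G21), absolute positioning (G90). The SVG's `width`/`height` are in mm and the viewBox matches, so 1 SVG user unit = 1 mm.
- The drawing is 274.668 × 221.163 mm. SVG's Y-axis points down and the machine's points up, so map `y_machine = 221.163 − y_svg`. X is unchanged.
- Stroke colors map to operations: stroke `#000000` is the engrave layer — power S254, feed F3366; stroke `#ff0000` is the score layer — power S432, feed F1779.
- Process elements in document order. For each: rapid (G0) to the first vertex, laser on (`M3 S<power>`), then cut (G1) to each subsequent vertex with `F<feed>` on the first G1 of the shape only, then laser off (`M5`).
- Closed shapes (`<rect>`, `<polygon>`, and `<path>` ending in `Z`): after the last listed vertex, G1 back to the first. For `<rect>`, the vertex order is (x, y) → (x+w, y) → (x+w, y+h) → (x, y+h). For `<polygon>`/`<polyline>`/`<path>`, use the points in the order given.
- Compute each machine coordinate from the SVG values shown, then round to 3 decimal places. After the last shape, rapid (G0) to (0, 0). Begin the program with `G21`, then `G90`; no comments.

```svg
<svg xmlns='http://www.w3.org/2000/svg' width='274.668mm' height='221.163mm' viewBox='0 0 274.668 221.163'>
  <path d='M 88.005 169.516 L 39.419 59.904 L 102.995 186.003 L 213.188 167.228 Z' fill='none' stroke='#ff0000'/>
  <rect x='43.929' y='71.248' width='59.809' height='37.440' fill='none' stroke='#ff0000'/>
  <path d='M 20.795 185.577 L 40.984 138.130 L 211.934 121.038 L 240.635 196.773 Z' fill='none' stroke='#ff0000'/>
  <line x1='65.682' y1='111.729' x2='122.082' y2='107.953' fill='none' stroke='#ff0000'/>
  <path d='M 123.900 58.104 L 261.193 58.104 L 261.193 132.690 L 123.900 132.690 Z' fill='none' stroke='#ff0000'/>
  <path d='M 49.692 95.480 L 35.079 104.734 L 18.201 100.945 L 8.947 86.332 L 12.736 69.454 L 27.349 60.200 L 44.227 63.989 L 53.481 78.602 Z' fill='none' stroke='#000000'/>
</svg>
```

G21
G90
G0 X88.005 Y51.647
M3 S432
G1 X39.419 Y161.259 F1779
G1 X102.995 Y35.160
G1 X213.188 Y53.935
G1 X88.005 Y51.647
M5
G0 X43.929 Y149.915
M3 S432
G1 X103.738 Y149.915 F1779
G1 X103.738 Y112.475
G1 X43.929 Y112.475
G1 X43.929 Y149.915
M5
G0 X20.795 Y35.586
M3 S432
G1 X40.984 Y83.033 F1779
G1 X211.934 Y100.125
G1 X240.635 Y24.390
G1 X20.795 Y35.586
M5
G0 X65.682 Y109.434
M3 S432
G1 X122.082 Y113.210 F1779
M5
G0 X123.900 Y163.059
M3 S432
G1 X261.193 Y163.059 F1779
G1 X261.193 Y88.473
G1 X123.900 Y88.473
G1 X123.900 Y163.059
M5
G0 X49.692 Y125.683
M3 S254
G1 X35.079 Y116.429 F3366
G1 X18.201 Y120.218
G1 X8.947 Y134.831
G1 X12.736 Y151.709
G1 X27.349 Y160.963
G1 X44.227 Y157.174
G1 X53.481 Y142.561
G1 X49.692 Y125.683
M5
G0 X0.000 Y0.000

Since the viewBox matches the mm dimensions, user units are millimetres directly. The only transform is the Y-flip y_m = 221.163 − y_svg.

Shape 1 is a closed polygon drawn with `<path>`. Its stroke #ff0000 means score at S432, F1779. After flipping Y the toolpath is (88.005,51.647) → (39.419,161.259) → (102.995,35.160) → (213.188,53.935) → (88.005,51.647), returning to the start.

Shape 2 is a rectangle drawn with `<rect>`. Its stroke #ff0000 means score at S432, F1779. After flipping Y the toolpath is (43.929,149.915) → (103.738,149.915) → (103.738,112.475) → (43.929,112.475) → (43.929,149.915), returning to the start.

Shape 3 is a closed polygon drawn with `<path>`. Its stroke #ff0000 means score at S432, F1779. After flipping Y the toolpath is (20.795,35.586) → (40.984,83.033) → (211.934,100.125) → (240.635,24.390) → (20.795,35.586), returning to the start.

Shape 4 is a line segment drawn with `<line>`. Its stroke #ff0000 means score at S432, F1779. After flipping Y the toolpath is (65.682,109.434) → (122.082,113.210).

Shape 5 is a rectangle drawn with `<path>`. Its stroke #ff0000 means score at S432, F1779. After flipping Y the toolpath is (123.900,163.059) → (261.193,163.059) → (261.193,88.473) → (123.900,88.473) → (123.900,163.059), returning to the start.

Shape 6 is a regular polygon drawn with `<path>`. Its stroke #000000 means engrave at S254, F3366. After flipping Y the toolpath is (49.692,125.683) → (35.079,116.429) → (18.201,120.218) → (8.947,134.831) → (12.736,151.709) → (27.349,160.963) → (44.227,157.174) → (53.481,142.561) → (49.692,125.683), returning to the start.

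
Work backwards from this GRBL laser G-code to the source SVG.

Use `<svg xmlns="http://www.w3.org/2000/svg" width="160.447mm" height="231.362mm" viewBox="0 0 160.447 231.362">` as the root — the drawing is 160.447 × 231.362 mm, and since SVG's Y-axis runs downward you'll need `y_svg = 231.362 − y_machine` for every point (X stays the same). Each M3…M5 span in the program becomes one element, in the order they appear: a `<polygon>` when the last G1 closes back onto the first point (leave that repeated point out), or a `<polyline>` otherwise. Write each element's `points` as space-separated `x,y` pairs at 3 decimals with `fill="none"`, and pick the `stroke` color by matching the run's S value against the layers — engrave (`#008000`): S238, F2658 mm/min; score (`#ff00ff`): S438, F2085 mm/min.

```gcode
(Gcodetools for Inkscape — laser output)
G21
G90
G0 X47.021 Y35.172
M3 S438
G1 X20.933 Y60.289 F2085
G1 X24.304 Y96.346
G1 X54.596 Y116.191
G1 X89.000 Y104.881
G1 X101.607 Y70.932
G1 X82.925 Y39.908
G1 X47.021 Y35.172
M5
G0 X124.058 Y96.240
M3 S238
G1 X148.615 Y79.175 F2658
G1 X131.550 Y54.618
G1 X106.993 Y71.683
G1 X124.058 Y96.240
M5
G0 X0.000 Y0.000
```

<svg xmlns="http://www.w3.org/2000/svg" width="160.447mm" height="231.362mm" viewBox="0 0 160.447 231.362">
  <polygon points="47.021,196.190 20.933,171.073 24.304,135.016 54.596,115.171 89.000,126.481 101.607,160.430 82.925,191.454" fill="none" stroke="#ff00ff"/>
  <polygon points="124.058,135.122 148.615,152.187 131.550,176.744 106.993,159.679" fill="none" stroke="#008000"/>
</svg>

Each laser-on run becomes one SVG element. Flip Y back into SVG space with y_svg = 231.362 − y_machine.

Run 1: S438 ⇒ score layer `#ff00ff`. The run returns to its start, so emit a `<polygon>` with points (Y-flipped): 47.021,196.190 20.933,171.073 24.304,135.016 54.596,115.171 89.000,126.481 101.607,160.430 82.925,191.454.

Run 2: S238 ⇒ engrave layer `#008000`. The run returns to its start, so emit a `<polygon>` with points (Y-flipped): 124.058,135.122 148.615,152.187 131.550,176.744 106.993,159.679.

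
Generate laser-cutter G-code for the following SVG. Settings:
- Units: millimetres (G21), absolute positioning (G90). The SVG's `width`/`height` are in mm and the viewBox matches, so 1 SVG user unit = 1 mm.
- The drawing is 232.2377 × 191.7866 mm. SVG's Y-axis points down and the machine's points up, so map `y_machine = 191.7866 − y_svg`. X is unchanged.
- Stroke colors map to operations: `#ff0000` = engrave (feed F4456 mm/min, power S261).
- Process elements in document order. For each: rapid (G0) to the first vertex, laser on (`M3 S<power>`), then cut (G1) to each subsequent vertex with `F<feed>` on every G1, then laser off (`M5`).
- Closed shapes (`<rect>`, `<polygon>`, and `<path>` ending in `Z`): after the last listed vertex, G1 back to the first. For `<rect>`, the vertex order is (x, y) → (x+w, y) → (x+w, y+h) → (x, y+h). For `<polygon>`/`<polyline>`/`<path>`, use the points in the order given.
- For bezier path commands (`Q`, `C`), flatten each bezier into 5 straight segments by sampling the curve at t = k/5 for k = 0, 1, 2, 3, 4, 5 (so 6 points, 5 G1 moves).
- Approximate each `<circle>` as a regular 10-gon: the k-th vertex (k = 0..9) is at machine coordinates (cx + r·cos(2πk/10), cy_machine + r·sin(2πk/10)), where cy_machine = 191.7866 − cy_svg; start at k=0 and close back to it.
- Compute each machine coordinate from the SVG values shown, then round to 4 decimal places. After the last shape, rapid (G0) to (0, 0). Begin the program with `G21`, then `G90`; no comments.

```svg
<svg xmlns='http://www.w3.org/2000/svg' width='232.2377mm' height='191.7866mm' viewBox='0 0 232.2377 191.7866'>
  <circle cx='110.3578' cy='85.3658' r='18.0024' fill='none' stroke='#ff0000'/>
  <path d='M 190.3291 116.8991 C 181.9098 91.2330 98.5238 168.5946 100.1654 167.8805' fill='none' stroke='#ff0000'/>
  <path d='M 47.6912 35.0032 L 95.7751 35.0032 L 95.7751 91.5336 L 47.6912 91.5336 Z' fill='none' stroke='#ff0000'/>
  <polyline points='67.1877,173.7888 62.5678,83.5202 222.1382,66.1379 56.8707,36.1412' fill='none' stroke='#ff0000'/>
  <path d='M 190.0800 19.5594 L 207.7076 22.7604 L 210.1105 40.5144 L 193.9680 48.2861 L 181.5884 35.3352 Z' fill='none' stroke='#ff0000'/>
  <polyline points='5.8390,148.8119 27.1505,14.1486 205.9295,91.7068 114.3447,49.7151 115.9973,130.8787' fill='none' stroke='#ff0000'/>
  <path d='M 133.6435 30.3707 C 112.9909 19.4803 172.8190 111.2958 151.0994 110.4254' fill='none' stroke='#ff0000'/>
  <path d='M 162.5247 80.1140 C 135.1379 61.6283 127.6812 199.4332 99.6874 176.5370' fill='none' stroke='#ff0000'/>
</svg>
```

Since the viewBox matches the mm dimensions, user units are millimetres directly. The only transform is the Y-flip y_m = 191.7866 − y_svg.

Shape 1 is a circle drawn with `<circle>`. Its stroke #ff0000 means engrave at S261, F4456. After flipping Y the toolpath is (128.3602,106.4208) → (124.9220,117.0023) → (115.9208,123.5421) → (104.7948,123.5421) → (95.7936,117.0023) → (92.3554,106.4208) → (95.7936,95.8393) → (104.7948,89.2995) → (115.9208,89.2995) → (124.9220,95.8393) → (128.3602,106.4208), returning to the start.

Shape 2 is a cubic bezier drawn with `<path>`. Its stroke #ff0000 means engrave at S261, F4456. After flipping Y the toolpath is (190.3291,74.8875) → (177.5615,79.3727) → (154.4816,67.8241) → (128.7691,48.9349) → (108.1038,31.3979) → (100.1654,23.9061).

Shape 3 is a rectangle drawn with `<path>`. Its stroke #ff0000 means engrave at S261, F4456. After flipping Y the toolpath is (47.6912,156.7834) → (95.7751,156.7834) → (95.7751,100.2530) → (47.6912,100.2530) → (47.6912,156.7834), returning to the start.

Shape 4 is a open polyline drawn with `<polyline>`. Its stroke #ff0000 means engrave at S261, F4456. After flipping Y the toolpath is (67.1877,17.9978) → (62.5678,108.2664) → (222.1382,125.6487) → (56.8707,155.6454).

Shape 5 is a regular polygon drawn with `<path>`. Its stroke #ff0000 means engrave at S261, F4456. After flipping Y the toolpath is (190.0800,172.2272) → (207.7076,169.0262) → (210.1105,151.2722) → (193.9680,143.5005) → (181.5884,156.4514) → (190.0800,172.2272), returning to the start.

Shape 6 is a open polyline drawn with `<polyline>`. Its stroke #ff0000 means engrave at S261, F4456. After flipping Y the toolpath is (5.8390,42.9747) → (27.1505,177.6380) → (205.9295,100.0798) → (114.3447,142.0715) → (115.9973,60.9079).

Shape 7 is a cubic bezier drawn with `<path>`. Its stroke #ff0000 means engrave at S261, F4456. After flipping Y the toolpath is (133.6435,161.4159) → (129.6134,157.1886) → (137.1213,137.6906) → (148.3898,112.3009) → (155.6417,90.3981) → (151.0994,81.3612).

Shape 8 is a cubic bezier drawn with `<path>`. Its stroke #ff0000 means engrave at S261, F4456. After flipping Y the toolpath is (162.5247,111.6726) → (148.1605,106.5451) → (136.6371,79.1234) → (126.0121,44.6232) → (114.3430,18.2601) → (99.6874,15.2496).

G21
G90
G0 X128.3602 Y106.4208
M3 S261
G1 X124.9220 Y117.0023 F4456
G1 X115.9208 Y123.5421 F4456
G1 X104.7948 Y123.5421 F4456
G1 X95.7936 Y117.0023 F4456
G1 X92.3554 Y106.4208 F4456
G1 X95.7936 Y95.8393 F4456
G1 X104.7948 Y89.2995 F4456
G1 X115.9208 Y89.2995 F4456
G1 X124.9220 Y95.8393 F4456
G1 X128.3602 Y106.4208 F4456
M5
G0 X190.3291 Y74.8875
M3 S261
G1 X177.5615 Y79.3727 F4456
G1 X154.4816 Y67.8241 F4456
G1 X128.7691 Y48.9349 F4456
G1 X108.1038 Y31.3979 F4456
G1 X100.1654 Y23.9061 F4456
M5
G0 X47.6912 Y156.7834
M3 S261
G1 X95.7751 Y156.7834 F4456
G1 X95.7751 Y100.2530 F4456
G1 X47.6912 Y100.2530 F4456
G1 X47.6912 Y156.7834 F4456
M5
G0 X67.1877 Y17.9978
M3 S261
G1 X62.5678 Y108.2664 F4456
G1 X222.1382 Y125.6487 F4456
G1 X56.8707 Y155.6454 F4456
M5
G0 X190.0800 Y172.2272
M3 S261
G1 X207.7076 Y169.0262 F4456
G1 X210.1105 Y151.2722 F4456
G1 X193.9680 Y143.5005 F4456
G1 X181.5884 Y156.4514 F4456
G1 X190.0800 Y172.2272 F4456
M5
G0 X5.8390 Y42.9747
M3 S261
G1 X27.1505 Y177.6380 F4456
G1 X205.9295 Y100.0798 F4456
G1 X114.3447 Y142.0715 F4456
G1 X115.9973 Y60.9079 F4456
M5
G0 X133.6435 Y161.4159
M3 S261
G1 X129.6134 Y157.1886 F4456
G1 X137.1213 Y137.6906 F4456
G1 X148.3898 Y112.3009 F4456
G1 X155.6417 Y90.3981 F4456
G1 X151.0994 Y81.3612 F4456
M5
G0 X162.5247 Y111.6726
M3 S261
G1 X148.1605 Y106.5451 F4456
G1 X136.6371 Y79.1234 F4456
G1 X126.0121 Y44.6232 F4456
G1 X114.3430 Y18.2601 F4456
G1 X99.6874 Y15.2496 F4456
M5
G0 X0.0000 Y0.0000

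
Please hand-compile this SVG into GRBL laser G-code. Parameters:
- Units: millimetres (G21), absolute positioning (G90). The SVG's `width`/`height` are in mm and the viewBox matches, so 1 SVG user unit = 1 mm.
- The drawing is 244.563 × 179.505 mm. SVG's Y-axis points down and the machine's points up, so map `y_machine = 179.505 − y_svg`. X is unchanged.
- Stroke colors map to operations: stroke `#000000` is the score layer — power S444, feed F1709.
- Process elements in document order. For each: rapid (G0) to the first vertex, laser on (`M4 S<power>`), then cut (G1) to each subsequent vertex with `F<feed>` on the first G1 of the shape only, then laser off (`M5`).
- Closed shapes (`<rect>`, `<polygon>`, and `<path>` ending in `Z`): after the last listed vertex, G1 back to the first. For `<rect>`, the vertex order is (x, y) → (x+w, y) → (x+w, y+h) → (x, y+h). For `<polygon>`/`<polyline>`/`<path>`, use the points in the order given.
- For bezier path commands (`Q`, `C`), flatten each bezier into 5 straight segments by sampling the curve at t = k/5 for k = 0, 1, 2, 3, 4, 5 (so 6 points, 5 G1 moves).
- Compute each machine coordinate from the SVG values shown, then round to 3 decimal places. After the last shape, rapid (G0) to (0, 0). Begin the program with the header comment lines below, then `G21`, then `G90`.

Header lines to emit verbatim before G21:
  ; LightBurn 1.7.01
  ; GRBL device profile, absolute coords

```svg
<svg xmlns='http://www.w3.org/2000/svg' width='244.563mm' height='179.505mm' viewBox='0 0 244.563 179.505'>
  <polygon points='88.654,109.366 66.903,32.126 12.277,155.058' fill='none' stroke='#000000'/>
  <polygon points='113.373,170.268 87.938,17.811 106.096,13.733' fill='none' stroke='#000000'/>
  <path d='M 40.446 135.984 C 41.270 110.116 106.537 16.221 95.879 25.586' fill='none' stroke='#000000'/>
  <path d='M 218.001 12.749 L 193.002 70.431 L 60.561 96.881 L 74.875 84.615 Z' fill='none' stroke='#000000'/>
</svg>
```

Since the viewBox matches the mm dimensions, user units are millimetres directly. The only transform is the Y-flip y_m = 179.505 − y_svg.

Shape 1 is a closed polygon drawn with `<polygon>`. Its stroke #000000 means score at S444, F1709. After flipping Y the toolpath is (88.654,70.139) → (66.903,147.379) → (12.277,24.447) → (88.654,70.139), returning to the start.

Shape 2 is a closed polygon drawn with `<polygon>`. Its stroke #000000 means score at S444, F1709. After flipping Y the toolpath is (113.373,9.237) → (87.938,161.694) → (106.096,165.772) → (113.373,9.237), returning to the start.

Shape 3 is a cubic bezier drawn with `<path>`. Its stroke #000000 means score at S444, F1709. After flipping Y the toolpath is (40.446,43.521) → (47.551,65.835) → (63.384,96.253) → (81.208,126.555) → (94.286,148.517) → (95.879,153.919).

Shape 4 is a closed polygon drawn with `<path>`. Its stroke #000000 means score at S444, F1709. After flipping Y the toolpath is (218.001,166.756) → (193.002,109.074) → (60.561,82.624) → (74.875,94.890) → (218.001,166.756), returning to the start.

; LightBurn 1.7.01
; GRBL device profile, absolute coords
G21
G90
G0 X88.654 Y70.139
M4 S444
G1 X66.903 Y147.379 F1709
G1 X12.277 Y24.447
G1 X88.654 Y70.139
M5
G0 X113.373 Y9.237
M4 S444
G1 X87.938 Y161.694 F1709
G1 X106.096 Y165.772
G1 X113.373 Y9.237
M5
G0 X40.446 Y43.521
M4 S444
G1 X47.551 Y65.835 F1709
G1 X63.384 Y96.253
G1 X81.208 Y126.555
G1 X94.286 Y148.517
G1 X95.879 Y153.919
M5
G0 X218.001 Y166.756
M4 S444
G1 X193.002 Y109.074 F1709
G1 X60.561 Y82.624
G1 X74.875 Y94.890
G1 X218.001 Y166.756
M5
G0 X0.000 Y0.000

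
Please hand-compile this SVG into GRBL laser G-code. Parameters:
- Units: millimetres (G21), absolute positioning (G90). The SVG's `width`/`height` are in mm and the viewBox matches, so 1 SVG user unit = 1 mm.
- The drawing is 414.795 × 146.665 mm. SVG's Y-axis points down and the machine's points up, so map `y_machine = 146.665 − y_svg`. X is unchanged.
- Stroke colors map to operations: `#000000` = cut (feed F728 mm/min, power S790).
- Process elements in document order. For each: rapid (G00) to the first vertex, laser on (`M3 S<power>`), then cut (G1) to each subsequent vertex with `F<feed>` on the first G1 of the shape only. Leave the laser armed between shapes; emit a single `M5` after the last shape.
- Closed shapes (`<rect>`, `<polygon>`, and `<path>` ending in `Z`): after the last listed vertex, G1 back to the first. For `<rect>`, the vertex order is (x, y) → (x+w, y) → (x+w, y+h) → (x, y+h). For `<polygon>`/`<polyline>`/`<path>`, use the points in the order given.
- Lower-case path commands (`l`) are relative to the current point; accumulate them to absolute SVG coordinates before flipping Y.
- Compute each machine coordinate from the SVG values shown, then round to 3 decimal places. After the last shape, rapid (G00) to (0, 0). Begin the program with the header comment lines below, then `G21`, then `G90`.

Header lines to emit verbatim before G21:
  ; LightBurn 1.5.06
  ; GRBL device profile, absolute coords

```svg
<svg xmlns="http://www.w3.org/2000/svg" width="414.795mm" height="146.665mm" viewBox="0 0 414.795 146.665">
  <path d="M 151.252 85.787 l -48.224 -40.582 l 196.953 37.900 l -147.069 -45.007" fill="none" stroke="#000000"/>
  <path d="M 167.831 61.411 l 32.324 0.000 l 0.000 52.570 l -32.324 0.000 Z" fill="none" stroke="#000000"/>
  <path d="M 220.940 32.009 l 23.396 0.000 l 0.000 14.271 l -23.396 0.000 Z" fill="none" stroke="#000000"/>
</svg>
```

; LightBurn 1.5.06
; GRBL device profile, absolute coords
G21
G90
G00 X151.252 Y60.878
M3 S790
G1 X103.028 Y101.460 F728
G1 X299.981 Y63.560
G1 X152.912 Y108.567
G00 X167.831 Y85.254
M3 S790
G1 X200.155 Y85.254 F728
G1 X200.155 Y32.684
G1 X167.831 Y32.684
G1 X167.831 Y85.254
G00 X220.940 Y114.656
M3 S790
G1 X244.336 Y114.656 F728
G1 X244.336 Y100.385
G1 X220.940 Y100.385
G1 X220.940 Y114.656
M5
G00 X0.000 Y0.000

viewBox `0 0 414.795 146.665` with mm width/height → 1 unit = 1 mm. Flip: y_m = 146.665 − y_svg.

**Shape 1** — `<path>` open polyline, stroke `#000000` → cut (S790, F728). Machine vertices: (151.252,60.878) → (103.028,101.460) → (299.981,63.560) → (152.912,108.567). Open path.

**Shape 2** — `<path>` rectangle, stroke `#000000` → cut (S790, F728). Machine vertices: (167.831,85.254) → (200.155,85.254) → (200.155,32.684) → (167.831,32.684) → (167.831,85.254). Closed: final G1 returns to the first vertex.

**Shape 3** — `<path>` rectangle, stroke `#000000` → cut (S790, F728). Machine vertices: (220.940,114.656) → (244.336,114.656) → (244.336,100.385) → (220.940,100.385) → (220.940,114.656). Closed: final G1 returns to the first vertex.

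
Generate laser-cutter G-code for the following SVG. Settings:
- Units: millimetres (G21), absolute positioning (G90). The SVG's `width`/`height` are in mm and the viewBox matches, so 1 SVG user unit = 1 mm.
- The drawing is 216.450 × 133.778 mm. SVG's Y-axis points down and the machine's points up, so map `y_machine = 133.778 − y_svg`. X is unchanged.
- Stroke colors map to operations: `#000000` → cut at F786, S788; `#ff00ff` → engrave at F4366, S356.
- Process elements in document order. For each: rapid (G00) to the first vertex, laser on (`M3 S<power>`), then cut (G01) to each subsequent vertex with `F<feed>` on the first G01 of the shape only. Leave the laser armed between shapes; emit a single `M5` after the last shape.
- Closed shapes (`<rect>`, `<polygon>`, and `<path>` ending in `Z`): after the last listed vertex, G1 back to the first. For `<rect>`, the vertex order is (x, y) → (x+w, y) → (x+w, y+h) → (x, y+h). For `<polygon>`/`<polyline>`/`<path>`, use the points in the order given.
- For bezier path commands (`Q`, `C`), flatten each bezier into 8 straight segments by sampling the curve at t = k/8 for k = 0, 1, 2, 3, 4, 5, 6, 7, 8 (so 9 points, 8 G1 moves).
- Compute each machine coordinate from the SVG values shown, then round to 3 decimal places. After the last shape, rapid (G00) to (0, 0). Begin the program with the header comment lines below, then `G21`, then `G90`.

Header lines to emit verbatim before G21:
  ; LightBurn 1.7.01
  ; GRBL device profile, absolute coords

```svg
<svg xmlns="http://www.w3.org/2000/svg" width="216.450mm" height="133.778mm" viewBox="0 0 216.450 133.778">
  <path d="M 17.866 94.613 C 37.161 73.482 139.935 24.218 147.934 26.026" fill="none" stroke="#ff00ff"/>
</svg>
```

; LightBurn 1.7.01
; GRBL device profile, absolute coords
G21
G90
G00 X17.866 Y39.165
M3 S356
G01 X28.667 Y48.253 F4366
G01 X45.204 Y59.051
G01 X65.390 Y70.629
G01 X87.136 Y82.061
G01 X108.352 Y92.417
G01 X126.950 Y100.770
G01 X140.840 Y106.191
G01 X147.934 Y107.752
M5
G00 X0.000 Y0.000

Since the viewBox matches the mm dimensions, user units are millimetres directly. The only transform is the Y-flip y_m = 133.778 − y_svg.

Shape 1 is a cubic bezier drawn with `<path>`. Its stroke #ff00ff means engrave at S356, F4366. After flipping Y the toolpath is (17.866,39.165) → (28.667,48.253) → (45.204,59.051) → (65.390,70.629) → (87.136,82.061) → (108.352,92.417) → (126.950,100.770) → (140.840,106.191) → (147.934,107.752).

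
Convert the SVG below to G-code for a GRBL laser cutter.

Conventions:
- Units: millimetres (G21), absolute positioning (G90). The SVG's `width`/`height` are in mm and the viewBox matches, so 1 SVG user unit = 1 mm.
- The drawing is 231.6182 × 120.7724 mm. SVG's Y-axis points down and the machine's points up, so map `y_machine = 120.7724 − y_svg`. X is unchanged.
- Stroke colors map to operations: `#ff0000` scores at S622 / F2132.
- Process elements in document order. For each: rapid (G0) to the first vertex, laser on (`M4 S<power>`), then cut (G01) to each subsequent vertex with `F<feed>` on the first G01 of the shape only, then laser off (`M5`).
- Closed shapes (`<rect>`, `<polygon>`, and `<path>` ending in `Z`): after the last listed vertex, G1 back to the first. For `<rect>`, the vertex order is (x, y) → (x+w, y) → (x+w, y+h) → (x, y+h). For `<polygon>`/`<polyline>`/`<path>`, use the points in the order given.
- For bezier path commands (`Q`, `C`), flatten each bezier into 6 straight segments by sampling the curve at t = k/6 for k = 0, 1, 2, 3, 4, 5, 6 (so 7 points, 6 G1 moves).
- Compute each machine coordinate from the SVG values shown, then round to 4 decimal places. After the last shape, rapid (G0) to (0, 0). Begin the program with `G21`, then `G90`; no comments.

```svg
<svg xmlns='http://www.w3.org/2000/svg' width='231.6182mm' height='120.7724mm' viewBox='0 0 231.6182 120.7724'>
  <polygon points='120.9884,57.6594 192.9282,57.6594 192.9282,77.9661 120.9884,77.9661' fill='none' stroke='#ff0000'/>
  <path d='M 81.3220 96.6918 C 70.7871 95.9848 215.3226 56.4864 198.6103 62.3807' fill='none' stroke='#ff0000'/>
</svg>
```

G21
G90
G0 X120.9884 Y63.1130
M4 S622
G01 X192.9282 Y63.1130 F2132
G01 X192.9282 Y42.8063
G01 X120.9884 Y42.8063
G01 X120.9884 Y63.1130
M5
G0 X81.3220 Y24.0806
M4 S622
G01 X87.5126 Y27.2770 F2132
G01 X110.7617 Y34.6001
G01 X142.2827 Y43.7116
G01 X173.2888 Y52.2730
G01 X194.9936 Y57.9459
G01 X198.6103 Y58.3917
M5
G0 X0.0000 Y0.0000

1 u = 1 mm; y_m = 120.7724 − y.

[1] `<polygon>` rectangle, #ff0000→score S622 F2132: (120.9884,63.1130) → (192.9282,63.1130) → (192.9282,42.8063) → (120.9884,42.8063) → (120.9884,63.1130) (closed)

[2] `<path>` cubic bezier, #ff0000→score S622 F2132: (81.3220,24.0806) → (87.5126,27.2770) → (110.7617,34.6001) → (142.2827,43.7116) → (173.2888,52.2730) → (194.9936,57.9459) → (198.6103,58.3917)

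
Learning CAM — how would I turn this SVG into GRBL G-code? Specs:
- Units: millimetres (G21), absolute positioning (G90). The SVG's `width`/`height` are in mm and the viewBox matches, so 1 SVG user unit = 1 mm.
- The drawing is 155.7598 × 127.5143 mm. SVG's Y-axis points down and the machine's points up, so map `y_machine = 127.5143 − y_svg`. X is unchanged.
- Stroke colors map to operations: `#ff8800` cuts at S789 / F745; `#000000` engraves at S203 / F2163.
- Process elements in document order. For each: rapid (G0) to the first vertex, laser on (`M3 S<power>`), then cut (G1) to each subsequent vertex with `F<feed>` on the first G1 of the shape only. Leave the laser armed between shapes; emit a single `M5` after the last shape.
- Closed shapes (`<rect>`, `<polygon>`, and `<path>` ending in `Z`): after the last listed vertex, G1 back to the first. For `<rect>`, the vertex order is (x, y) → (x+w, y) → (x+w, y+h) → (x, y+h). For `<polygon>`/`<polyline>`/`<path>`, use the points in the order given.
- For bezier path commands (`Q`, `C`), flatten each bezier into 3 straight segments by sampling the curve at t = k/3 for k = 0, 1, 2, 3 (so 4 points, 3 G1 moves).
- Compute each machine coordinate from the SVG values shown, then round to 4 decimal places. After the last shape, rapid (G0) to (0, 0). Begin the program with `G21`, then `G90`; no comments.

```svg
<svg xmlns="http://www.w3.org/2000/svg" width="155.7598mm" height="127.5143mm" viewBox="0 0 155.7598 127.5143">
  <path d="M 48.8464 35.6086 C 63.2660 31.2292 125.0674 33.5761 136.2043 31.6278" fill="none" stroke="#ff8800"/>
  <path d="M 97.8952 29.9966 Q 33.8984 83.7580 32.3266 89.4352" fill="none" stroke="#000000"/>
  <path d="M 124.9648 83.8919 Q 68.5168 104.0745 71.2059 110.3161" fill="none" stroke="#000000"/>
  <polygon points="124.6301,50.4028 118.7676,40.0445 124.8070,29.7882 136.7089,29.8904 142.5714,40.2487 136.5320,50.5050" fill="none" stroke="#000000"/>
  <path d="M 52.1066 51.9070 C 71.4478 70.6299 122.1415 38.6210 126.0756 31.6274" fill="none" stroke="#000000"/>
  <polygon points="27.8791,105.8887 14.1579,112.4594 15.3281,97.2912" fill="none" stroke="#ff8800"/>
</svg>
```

1 u = 1 mm; y_m = 127.5143 − y.

[1] `<path>` cubic bezier, #ff8800→cut S789 F745: (48.8464,91.9057) → (75.4286,94.4512) → (111.8106,94.9617) → (136.2043,95.8865)

[2] `<path>` quadratic bezier, #000000→engrave S203 F2163: (97.8952,97.5177) → (62.1668,67.0195) → (40.3106,47.2066) → (32.3266,38.0791)

[3] `<path>` quadratic bezier, #000000→engrave S203 F2163: (124.9648,43.6224) → (93.9036,31.7163) → (75.9840,22.9083) → (71.2059,17.1982)

[4] `<polygon>` regular polygon, #000000→engrave S203 F2163: (124.6301,77.1115) → (118.7676,87.4698) → (124.8070,97.7261) → (136.7089,97.6239) → (142.5714,87.2656) → (136.5320,77.0093) → (124.6301,77.1115) (closed)

[5] `<path>` cubic bezier, #000000→engrave S203 F2163: (52.1066,75.6073) → (79.0056,70.9896) → (109.4480,83.3603) → (126.0756,95.8869)

[6] `<polygon>` regular polygon, #ff8800→cut S789 F745: (27.8791,21.6256) → (14.1579,15.0549) → (15.3281,30.2231) → (27.8791,21.6256) (closed)

G21
G90
G0 X48.8464 Y91.9057
M3 S789
G1 X75.4286 Y94.4512 F745
G1 X111.8106 Y94.9617
G1 X136.2043 Y95.8865
G0 X97.8952 Y97.5177
M3 S203
G1 X62.1668 Y67.0195 F2163
G1 X40.3106 Y47.2066
G1 X32.3266 Y38.0791
G0 X124.9648 Y43.6224
M3 S203
G1 X93.9036 Y31.7163 F2163
G1 X75.9840 Y22.9083
G1 X71.2059 Y17.1982
G0 X124.6301 Y77.1115
M3 S203
G1 X118.7676 Y87.4698 F2163
G1 X124.8070 Y97.7261
G1 X136.7089 Y97.6239
G1 X142.5714 Y87.2656
G1 X136.5320 Y77.0093
G1 X124.6301 Y77.1115
G0 X52.1066 Y75.6073
M3 S203
G1 X79.0056 Y70.9896 F2163
G1 X109.4480 Y83.3603
G1 X126.0756 Y95.8869
G0 X27.8791 Y21.6256
M3 S789
G1 X14.1579 Y15.0549 F745
G1 X15.3281 Y30.2231
G1 X27.8791 Y21.6256
M5
G0 X0.0000 Y0.0000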